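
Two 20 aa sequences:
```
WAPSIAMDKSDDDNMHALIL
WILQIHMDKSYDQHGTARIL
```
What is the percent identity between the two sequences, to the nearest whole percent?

50%

Mismatches at positions 2, 3, 4, 6, 11, 13, 14, 15, 16, 18 (1-based): 10 of 20.
Identical positions: 10/20 = 50% → 50%.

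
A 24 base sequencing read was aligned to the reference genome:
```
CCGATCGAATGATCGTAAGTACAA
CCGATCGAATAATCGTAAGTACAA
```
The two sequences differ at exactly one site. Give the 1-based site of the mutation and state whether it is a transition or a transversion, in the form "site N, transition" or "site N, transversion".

Site 11 changes G→A. G is a purine and A is a purine, so this is a transition.

site 11, transition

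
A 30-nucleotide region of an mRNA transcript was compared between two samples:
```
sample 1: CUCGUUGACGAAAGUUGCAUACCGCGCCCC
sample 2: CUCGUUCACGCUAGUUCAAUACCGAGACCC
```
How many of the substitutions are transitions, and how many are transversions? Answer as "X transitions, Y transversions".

0 transitions, 7 transversions

Mismatches (1-based):
position 7: G→C (purine→pyrimidine, transversion)
position 11: A→C (purine→pyrimidine, transversion)
position 12: A→U (purine→pyrimidine, transversion)
position 17: G→C (purine→pyrimidine, transversion)
position 18: C→A (pyrimidine→purine, transversion)
position 25: C→A (pyrimidine→purine, transversion)
position 27: C→A (pyrimidine→purine, transversion)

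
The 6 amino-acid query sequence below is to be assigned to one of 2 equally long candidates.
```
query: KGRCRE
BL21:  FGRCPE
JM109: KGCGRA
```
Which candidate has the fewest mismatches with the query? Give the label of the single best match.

BL21 differs at 2 residues; JM109 differs at 3 residues. The closest is BL21.

BL21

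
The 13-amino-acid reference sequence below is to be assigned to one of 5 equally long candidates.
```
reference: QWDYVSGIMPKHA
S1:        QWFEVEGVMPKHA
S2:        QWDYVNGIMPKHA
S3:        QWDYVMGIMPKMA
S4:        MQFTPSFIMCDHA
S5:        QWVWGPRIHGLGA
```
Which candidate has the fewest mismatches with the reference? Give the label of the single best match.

S1 differs at 4 residues; S2 differs at 1 residue; S3 differs at 2 residues; S4 differs at 8 residues; S5 differs at 9 residues. The closest is S2.

S2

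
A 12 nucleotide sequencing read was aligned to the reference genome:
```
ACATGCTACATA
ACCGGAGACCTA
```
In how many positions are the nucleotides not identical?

5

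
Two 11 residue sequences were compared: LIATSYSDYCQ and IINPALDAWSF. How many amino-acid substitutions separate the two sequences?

10

Comparing position by position, 10 residues differ: 1 (L/I), 3 (A/N), 4 (T/P), 5 (S/A), 6 (Y/L), 7 (S/D), 8 (D/A), 9 (Y/W), 10 (C/S), 11 (Q/F).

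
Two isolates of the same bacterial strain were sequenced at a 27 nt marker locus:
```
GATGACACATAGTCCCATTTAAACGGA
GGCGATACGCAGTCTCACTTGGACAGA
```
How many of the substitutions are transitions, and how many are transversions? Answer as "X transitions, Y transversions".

Transitions (purine↔purine or pyrimidine↔pyrimidine): 2 A→G, 3 T→C, 6 C→T, 9 A→G, 10 T→C, 15 C→T, 18 T→C, 21 A→G, 22 A→G, 25 G→A.
Transversions (purine↔pyrimidine): none.

10 transitions, 0 transversions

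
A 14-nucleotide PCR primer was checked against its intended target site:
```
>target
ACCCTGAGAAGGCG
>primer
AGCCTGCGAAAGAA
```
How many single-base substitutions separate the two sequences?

5

Comparing position by position, 5 sites differ: 2 (C/G), 7 (A/C), 11 (G/A), 13 (C/A), 14 (G/A).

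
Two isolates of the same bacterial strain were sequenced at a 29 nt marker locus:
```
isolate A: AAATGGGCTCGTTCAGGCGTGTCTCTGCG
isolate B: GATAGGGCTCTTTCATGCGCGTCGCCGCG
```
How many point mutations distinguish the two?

8

Comparing position by position, 8 bases differ: 1 (A/G), 3 (A/T), 4 (T/A), 11 (G/T), 16 (G/T), 20 (T/C), 24 (T/G), 26 (T/C).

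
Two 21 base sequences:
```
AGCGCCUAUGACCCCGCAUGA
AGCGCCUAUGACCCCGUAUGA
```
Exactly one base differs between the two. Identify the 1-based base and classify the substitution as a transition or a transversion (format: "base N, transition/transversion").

base 17, transition

The sequences differ only at base 17: C→U (pyrimidine→pyrimidine), a transition.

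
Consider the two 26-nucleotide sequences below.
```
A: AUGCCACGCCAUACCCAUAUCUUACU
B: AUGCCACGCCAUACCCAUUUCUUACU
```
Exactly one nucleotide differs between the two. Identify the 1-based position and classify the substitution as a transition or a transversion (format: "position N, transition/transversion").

position 19, transversion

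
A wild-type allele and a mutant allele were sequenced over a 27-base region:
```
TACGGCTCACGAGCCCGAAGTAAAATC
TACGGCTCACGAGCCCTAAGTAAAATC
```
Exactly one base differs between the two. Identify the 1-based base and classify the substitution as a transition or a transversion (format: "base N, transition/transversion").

base 17, transversion

The sequences differ only at base 17: G→T (purine→pyrimidine), a transversion.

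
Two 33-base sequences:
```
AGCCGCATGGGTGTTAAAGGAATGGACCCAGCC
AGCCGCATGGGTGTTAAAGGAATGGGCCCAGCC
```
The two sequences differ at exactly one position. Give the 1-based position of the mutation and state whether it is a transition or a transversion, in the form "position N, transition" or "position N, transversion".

position 26, transition

Position 26 changes A→G. A is a purine and G is a purine, so this is a transition.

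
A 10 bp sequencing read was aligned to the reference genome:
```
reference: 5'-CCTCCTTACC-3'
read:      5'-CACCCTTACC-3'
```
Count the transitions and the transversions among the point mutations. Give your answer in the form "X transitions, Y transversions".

1 transition, 1 transversion

Transitions (purine↔purine or pyrimidine↔pyrimidine): 3 T→C.
Transversions (purine↔pyrimidine): 2 C→A.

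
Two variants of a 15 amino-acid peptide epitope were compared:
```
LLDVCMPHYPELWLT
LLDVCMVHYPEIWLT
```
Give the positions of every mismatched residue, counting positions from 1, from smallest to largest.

Differences at position 7 (P→V), position 12 (L→I).

7, 12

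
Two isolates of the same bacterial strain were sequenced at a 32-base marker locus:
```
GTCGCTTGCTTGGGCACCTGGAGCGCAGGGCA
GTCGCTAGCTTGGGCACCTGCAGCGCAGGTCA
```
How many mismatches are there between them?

3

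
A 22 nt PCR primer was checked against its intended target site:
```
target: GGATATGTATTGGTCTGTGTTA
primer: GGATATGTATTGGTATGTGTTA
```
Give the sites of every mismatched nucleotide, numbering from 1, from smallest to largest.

Scanning 1-based: 15: C/A.

15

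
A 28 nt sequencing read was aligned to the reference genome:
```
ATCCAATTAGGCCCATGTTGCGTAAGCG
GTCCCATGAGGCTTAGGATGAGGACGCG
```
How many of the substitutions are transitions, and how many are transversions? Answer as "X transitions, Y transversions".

3 transitions, 7 transversions

Mismatches (1-based):
position 1: A→G (purine→purine, transition)
position 5: A→C (purine→pyrimidine, transversion)
position 8: T→G (pyrimidine→purine, transversion)
position 13: C→T (pyrimidine→pyrimidine, transition)
position 14: C→T (pyrimidine→pyrimidine, transition)
position 16: T→G (pyrimidine→purine, transversion)
position 18: T→A (pyrimidine→purine, transversion)
position 21: C→A (pyrimidine→purine, transversion)
position 23: T→G (pyrimidine→purine, transversion)
position 25: A→C (purine→pyrimidine, transversion)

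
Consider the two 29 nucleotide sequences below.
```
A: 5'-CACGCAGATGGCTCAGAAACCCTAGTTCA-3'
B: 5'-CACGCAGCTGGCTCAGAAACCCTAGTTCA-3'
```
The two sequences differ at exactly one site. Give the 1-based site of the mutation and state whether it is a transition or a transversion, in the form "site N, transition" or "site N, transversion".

The sequences differ only at site 8: A→C (purine→pyrimidine), a transversion.

site 8, transversion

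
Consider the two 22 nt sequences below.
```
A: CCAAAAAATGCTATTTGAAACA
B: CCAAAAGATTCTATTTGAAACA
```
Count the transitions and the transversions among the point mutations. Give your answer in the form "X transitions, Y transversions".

1 transition, 1 transversion

Transitions (purine↔purine or pyrimidine↔pyrimidine): 7 A→G.
Transversions (purine↔pyrimidine): 10 G→T.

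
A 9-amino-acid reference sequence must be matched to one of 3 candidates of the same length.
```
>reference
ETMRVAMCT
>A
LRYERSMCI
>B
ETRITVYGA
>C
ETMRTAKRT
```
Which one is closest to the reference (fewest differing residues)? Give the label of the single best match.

Hamming distances to reference — A: 7; B: 7; C: 3.
Smallest is C with 3 mismatches.

C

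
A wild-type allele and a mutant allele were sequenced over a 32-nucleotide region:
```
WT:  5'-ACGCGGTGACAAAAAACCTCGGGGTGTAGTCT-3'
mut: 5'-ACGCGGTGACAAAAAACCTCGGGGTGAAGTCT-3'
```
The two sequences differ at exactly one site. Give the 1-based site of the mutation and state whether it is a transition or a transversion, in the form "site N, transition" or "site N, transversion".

site 27, transversion

The sequences differ only at site 27: T→A (pyrimidine→purine), a transversion.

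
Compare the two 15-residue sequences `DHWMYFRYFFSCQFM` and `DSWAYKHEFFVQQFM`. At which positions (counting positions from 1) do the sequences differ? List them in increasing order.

2, 4, 6, 7, 8, 11, 12

Differences at position 2 (H→S), position 4 (M→A), position 6 (F→K), position 7 (R→H), position 8 (Y→E), position 11 (S→V), position 12 (C→Q).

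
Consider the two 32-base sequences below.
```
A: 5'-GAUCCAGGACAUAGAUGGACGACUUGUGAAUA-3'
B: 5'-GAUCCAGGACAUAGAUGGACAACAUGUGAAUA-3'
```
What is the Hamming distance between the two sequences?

2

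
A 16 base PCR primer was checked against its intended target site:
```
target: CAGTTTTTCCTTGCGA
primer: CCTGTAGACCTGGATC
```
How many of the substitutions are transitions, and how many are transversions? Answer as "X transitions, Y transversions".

0 transitions, 10 transversions

Mismatches (1-based):
site 2: A→C (purine→pyrimidine, transversion)
site 3: G→T (purine→pyrimidine, transversion)
site 4: T→G (pyrimidine→purine, transversion)
site 6: T→A (pyrimidine→purine, transversion)
site 7: T→G (pyrimidine→purine, transversion)
site 8: T→A (pyrimidine→purine, transversion)
site 12: T→G (pyrimidine→purine, transversion)
site 14: C→A (pyrimidine→purine, transversion)
site 15: G→T (purine→pyrimidine, transversion)
site 16: A→C (purine→pyrimidine, transversion)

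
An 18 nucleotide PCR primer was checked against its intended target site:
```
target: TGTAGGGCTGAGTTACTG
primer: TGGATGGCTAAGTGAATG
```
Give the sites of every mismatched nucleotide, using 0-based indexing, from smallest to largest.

Scanning 0-based: 2: T/G; 4: G/T; 9: G/A; 13: T/G; 15: C/A.

2, 4, 9, 13, 15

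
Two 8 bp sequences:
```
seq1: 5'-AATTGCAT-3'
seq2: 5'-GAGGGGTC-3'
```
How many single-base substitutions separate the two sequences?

The sequences differ at sites 1, 3, 4, 6, 7, 8 (1-based) — 6 in total.

6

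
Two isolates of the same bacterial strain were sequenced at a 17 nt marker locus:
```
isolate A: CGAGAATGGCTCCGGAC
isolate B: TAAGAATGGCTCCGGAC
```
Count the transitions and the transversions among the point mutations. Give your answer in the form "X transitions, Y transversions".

Transitions (purine↔purine or pyrimidine↔pyrimidine): 1 C→T, 2 G→A.
Transversions (purine↔pyrimidine): none.

2 transitions, 0 transversions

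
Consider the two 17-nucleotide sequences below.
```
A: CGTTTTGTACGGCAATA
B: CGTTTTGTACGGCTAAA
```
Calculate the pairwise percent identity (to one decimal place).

88.2%

2 positions differ (14, 16), so 15 of 17 match: 15/17 = 88.24%.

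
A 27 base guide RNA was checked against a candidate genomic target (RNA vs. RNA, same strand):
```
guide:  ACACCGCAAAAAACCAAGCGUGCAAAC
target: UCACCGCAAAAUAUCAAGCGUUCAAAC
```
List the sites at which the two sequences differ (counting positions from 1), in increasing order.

Differences at site 1 (A→U), site 12 (A→U), site 14 (C→U), site 22 (G→U).

1, 12, 14, 22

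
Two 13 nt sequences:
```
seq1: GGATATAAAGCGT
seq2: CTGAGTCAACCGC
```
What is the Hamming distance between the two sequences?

The sequences differ at sites 1, 2, 3, 4, 5, 7, 10, 13 (1-based) — 8 in total.

8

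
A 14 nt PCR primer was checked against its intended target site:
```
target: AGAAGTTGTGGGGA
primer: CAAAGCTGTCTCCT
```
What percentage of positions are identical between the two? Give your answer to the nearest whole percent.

43%

Mismatches at positions 1, 2, 6, 10, 11, 12, 13, 14 (1-based): 8 of 14.
Identical positions: 6/14 = 42.86% → 43%.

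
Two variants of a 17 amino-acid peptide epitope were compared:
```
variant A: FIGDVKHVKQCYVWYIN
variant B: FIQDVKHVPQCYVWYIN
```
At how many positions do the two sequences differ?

2

Comparing position by position, 2 positions differ: 3 (G/Q), 9 (K/P).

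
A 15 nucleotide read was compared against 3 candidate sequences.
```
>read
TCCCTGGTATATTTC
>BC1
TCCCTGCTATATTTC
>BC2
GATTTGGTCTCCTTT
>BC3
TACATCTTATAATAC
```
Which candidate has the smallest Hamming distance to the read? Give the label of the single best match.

Hamming distances to read — BC1: 1; BC2: 8; BC3: 6.
Smallest is BC1 with 1 mismatch.

BC1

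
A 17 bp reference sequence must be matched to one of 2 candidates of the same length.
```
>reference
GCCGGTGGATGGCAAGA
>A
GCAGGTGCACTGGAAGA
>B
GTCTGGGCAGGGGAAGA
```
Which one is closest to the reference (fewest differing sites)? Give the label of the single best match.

A

Hamming distances to reference — A: 5; B: 6.
Smallest is A with 5 mismatches.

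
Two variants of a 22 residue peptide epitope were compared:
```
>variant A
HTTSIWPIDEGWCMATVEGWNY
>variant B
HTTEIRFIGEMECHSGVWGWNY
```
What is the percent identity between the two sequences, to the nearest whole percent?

55%

10 positions differ (4, 6, 7, 9, 11, 12, 14, 15, 16, 18), so 12 of 22 match: 12/22 = 54.55%.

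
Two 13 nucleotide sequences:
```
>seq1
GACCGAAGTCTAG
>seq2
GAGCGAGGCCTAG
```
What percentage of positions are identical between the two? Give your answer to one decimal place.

76.9%

3 positions differ (3, 7, 9), so 10 of 13 match: 10/13 = 76.92%.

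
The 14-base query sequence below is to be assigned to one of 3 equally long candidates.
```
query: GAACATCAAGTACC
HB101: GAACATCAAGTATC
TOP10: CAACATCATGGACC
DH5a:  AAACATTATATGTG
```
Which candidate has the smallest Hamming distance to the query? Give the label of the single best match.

HB101 differs at 1 site; TOP10 differs at 3 sites; DH5a differs at 7 sites. The closest is HB101.

HB101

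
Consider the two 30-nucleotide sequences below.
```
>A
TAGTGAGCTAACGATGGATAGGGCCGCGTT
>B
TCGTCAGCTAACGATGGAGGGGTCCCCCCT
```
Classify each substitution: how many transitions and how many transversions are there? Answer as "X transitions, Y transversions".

Mismatches (1-based):
base 2: A→C (purine→pyrimidine, transversion)
base 5: G→C (purine→pyrimidine, transversion)
base 19: T→G (pyrimidine→purine, transversion)
base 20: A→G (purine→purine, transition)
base 23: G→T (purine→pyrimidine, transversion)
base 26: G→C (purine→pyrimidine, transversion)
base 28: G→C (purine→pyrimidine, transversion)
base 29: T→C (pyrimidine→pyrimidine, transition)

2 transitions, 6 transversions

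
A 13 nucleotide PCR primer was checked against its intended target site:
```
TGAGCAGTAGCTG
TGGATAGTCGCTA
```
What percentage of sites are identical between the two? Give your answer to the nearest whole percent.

62%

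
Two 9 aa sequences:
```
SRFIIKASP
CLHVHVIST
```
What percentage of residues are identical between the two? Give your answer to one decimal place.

11.1%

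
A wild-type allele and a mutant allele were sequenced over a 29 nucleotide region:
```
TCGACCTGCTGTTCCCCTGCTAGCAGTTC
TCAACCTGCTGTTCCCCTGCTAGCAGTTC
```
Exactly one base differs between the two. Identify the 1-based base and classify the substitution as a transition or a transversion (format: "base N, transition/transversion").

Base 3 changes G→A. G is a purine and A is a purine, so this is a transition.

base 3, transition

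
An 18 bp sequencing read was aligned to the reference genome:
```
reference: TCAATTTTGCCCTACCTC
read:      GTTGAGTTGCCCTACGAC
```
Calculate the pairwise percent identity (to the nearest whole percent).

56%

8 positions differ (1, 2, 3, 4, 5, 6, 16, 17), so 10 of 18 match: 10/18 = 55.56%.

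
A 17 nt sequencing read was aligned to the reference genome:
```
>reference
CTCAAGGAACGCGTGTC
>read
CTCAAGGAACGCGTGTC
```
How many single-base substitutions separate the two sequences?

0

No positions differ; the sequences are identical.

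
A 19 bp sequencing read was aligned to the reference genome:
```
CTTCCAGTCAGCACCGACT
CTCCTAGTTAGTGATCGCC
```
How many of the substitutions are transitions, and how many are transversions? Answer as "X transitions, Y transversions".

8 transitions, 2 transversions

Transitions (purine↔purine or pyrimidine↔pyrimidine): 3 T→C, 5 C→T, 9 C→T, 12 C→T, 13 A→G, 15 C→T, 17 A→G, 19 T→C.
Transversions (purine↔pyrimidine): 14 C→A, 16 G→C.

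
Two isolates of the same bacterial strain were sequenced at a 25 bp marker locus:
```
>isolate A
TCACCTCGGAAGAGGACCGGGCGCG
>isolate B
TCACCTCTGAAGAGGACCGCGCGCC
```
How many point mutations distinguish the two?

Comparing position by position, 3 bases differ: 8 (G/T), 20 (G/C), 25 (G/C).

3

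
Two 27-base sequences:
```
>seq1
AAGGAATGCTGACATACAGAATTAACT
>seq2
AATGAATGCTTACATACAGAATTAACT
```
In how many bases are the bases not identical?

2

Mismatches (1-based): base 3: G→T; base 11: G→T.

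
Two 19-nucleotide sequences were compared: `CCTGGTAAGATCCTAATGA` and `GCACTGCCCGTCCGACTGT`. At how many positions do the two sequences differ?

12

Comparing position by position, 12 positions differ: 1 (C/G), 3 (T/A), 4 (G/C), 5 (G/T), 6 (T/G), 7 (A/C), 8 (A/C), 9 (G/C), 10 (A/G), 14 (T/G), 16 (A/C), 19 (A/T).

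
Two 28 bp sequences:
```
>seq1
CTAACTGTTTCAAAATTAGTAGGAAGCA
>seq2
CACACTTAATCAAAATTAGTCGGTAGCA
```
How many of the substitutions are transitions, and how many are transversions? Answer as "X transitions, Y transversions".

0 transitions, 7 transversions

Transitions (purine↔purine or pyrimidine↔pyrimidine): none.
Transversions (purine↔pyrimidine): 2 T→A, 3 A→C, 7 G→T, 8 T→A, 9 T→A, 21 A→C, 24 A→T.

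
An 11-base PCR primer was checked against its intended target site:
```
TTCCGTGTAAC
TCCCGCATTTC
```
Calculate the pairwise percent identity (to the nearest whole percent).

55%

5 positions differ (2, 6, 7, 9, 10), so 6 of 11 match: 6/11 = 54.55%.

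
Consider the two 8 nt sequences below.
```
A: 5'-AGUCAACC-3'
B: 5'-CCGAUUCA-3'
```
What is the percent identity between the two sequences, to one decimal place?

12.5%

Mismatches at positions 1, 2, 3, 4, 5, 6, 8 (1-based): 7 of 8.
Identical positions: 1/8 = 12.5% → 12.5%.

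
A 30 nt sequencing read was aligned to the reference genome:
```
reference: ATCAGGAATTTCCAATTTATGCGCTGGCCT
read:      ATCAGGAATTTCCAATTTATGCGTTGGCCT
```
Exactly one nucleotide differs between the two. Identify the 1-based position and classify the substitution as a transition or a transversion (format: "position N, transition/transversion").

position 24, transition

Position 24 changes C→T. C is a pyrimidine and T is a pyrimidine, so this is a transition.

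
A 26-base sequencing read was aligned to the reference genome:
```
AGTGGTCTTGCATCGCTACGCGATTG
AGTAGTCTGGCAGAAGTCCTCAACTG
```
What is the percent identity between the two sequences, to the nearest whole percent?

10 positions differ (4, 9, 13, 14, 15, 16, 18, 20, 22, 24), so 16 of 26 match: 16/26 = 61.54%.

62%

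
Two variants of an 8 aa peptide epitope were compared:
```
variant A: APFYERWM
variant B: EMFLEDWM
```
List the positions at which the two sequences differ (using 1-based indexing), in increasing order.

1, 2, 4, 6

Scanning 1-based: 1: A/E; 2: P/M; 4: Y/L; 6: R/D.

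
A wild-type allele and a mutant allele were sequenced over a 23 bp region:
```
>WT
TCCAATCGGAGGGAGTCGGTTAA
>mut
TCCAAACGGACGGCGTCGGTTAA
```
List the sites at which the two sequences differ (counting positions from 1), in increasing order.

6, 11, 14

Scanning 1-based: 6: T/A; 11: G/C; 14: A/C.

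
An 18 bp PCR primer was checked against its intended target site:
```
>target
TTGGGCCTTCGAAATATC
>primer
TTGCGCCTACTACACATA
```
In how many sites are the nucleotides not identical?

6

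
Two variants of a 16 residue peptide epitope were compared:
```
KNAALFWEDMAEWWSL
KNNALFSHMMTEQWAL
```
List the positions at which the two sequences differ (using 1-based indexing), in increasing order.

3, 7, 8, 9, 11, 13, 15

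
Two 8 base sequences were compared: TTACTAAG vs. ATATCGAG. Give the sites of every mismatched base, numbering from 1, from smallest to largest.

1, 4, 5, 6

Differences at site 1 (T→A), site 4 (C→T), site 5 (T→C), site 6 (A→G).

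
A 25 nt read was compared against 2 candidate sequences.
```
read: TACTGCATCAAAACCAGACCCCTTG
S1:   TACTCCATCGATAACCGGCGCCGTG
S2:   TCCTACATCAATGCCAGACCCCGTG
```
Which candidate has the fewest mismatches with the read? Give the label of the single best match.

S1 differs at 8 bases; S2 differs at 5 bases. The closest is S2.

S2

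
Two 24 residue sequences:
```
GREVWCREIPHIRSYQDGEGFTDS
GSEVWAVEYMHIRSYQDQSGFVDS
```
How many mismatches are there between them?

Comparing position by position, 8 positions differ: 2 (R/S), 6 (C/A), 7 (R/V), 9 (I/Y), 10 (P/M), 18 (G/Q), 19 (E/S), 22 (T/V).

8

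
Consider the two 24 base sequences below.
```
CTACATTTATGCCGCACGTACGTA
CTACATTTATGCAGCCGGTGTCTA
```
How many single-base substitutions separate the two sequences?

Mismatches (1-based): site 13: C→A; site 16: A→C; site 17: C→G; site 20: A→G; site 21: C→T; site 22: G→C.

6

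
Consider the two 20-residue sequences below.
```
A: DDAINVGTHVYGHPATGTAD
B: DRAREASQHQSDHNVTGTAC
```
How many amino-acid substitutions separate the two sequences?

12

Comparing position by position, 12 positions differ: 2 (D/R), 4 (I/R), 5 (N/E), 6 (V/A), 7 (G/S), 8 (T/Q), 10 (V/Q), 11 (Y/S), 12 (G/D), 14 (P/N), 15 (A/V), 20 (D/C).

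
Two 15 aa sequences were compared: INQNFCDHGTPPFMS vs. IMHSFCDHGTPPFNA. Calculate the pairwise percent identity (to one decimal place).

66.7%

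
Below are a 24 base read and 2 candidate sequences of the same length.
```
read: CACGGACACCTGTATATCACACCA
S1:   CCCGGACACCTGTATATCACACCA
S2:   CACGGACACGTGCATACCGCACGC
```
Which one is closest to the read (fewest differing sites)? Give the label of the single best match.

S1 differs at 1 site; S2 differs at 6 sites. The closest is S1.

S1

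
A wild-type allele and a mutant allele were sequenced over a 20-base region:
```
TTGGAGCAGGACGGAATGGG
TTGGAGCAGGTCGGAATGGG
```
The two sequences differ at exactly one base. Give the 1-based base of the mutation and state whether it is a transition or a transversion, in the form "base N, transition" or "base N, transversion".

base 11, transversion

The sequences differ only at base 11: A→T (purine→pyrimidine), a transversion.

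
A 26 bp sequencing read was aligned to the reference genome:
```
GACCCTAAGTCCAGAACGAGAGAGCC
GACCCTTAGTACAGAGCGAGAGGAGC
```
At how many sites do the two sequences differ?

Comparing position by position, 6 sites differ: 7 (A/T), 11 (C/A), 16 (A/G), 23 (A/G), 24 (G/A), 25 (C/G).

6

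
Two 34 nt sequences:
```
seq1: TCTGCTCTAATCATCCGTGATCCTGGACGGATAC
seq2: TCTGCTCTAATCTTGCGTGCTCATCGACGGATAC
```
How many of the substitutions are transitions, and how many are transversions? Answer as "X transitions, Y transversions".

Mismatches (1-based):
site 13: A→T (purine→pyrimidine, transversion)
site 15: C→G (pyrimidine→purine, transversion)
site 20: A→C (purine→pyrimidine, transversion)
site 23: C→A (pyrimidine→purine, transversion)
site 25: G→C (purine→pyrimidine, transversion)

0 transitions, 5 transversions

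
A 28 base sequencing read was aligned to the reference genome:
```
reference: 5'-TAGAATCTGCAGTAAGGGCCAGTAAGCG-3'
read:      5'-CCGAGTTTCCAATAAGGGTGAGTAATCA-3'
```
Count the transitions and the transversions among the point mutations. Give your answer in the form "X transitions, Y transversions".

6 transitions, 4 transversions

Transitions (purine↔purine or pyrimidine↔pyrimidine): 1 T→C, 5 A→G, 7 C→T, 12 G→A, 19 C→T, 28 G→A.
Transversions (purine↔pyrimidine): 2 A→C, 9 G→C, 20 C→G, 26 G→T.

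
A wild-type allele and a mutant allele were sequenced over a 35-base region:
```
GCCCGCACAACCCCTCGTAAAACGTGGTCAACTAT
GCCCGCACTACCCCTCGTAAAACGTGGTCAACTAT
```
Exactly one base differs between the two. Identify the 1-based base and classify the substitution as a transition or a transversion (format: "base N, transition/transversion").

Base 9 changes A→T. A is a purine and T is a pyrimidine, so this is a transversion.

base 9, transversion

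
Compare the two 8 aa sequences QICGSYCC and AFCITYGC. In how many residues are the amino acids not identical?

Comparing position by position, 5 residues differ: 1 (Q/A), 2 (I/F), 4 (G/I), 5 (S/T), 7 (C/G).

5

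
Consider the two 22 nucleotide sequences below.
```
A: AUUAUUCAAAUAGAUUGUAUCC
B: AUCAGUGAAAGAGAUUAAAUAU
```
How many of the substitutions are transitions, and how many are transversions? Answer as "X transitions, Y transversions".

Mismatches (1-based):
site 3: U→C (pyrimidine→pyrimidine, transition)
site 5: U→G (pyrimidine→purine, transversion)
site 7: C→G (pyrimidine→purine, transversion)
site 11: U→G (pyrimidine→purine, transversion)
site 17: G→A (purine→purine, transition)
site 18: U→A (pyrimidine→purine, transversion)
site 21: C→A (pyrimidine→purine, transversion)
site 22: C→U (pyrimidine→pyrimidine, transition)

3 transitions, 5 transversions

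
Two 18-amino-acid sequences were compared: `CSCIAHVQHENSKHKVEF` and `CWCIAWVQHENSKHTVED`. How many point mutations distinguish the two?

4

Mismatches (1-based): position 2: S→W; position 6: H→W; position 15: K→T; position 18: F→D.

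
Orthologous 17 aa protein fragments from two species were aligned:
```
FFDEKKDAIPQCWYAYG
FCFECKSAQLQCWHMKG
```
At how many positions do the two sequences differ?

9

Comparing position by position, 9 positions differ: 2 (F/C), 3 (D/F), 5 (K/C), 7 (D/S), 9 (I/Q), 10 (P/L), 14 (Y/H), 15 (A/M), 16 (Y/K).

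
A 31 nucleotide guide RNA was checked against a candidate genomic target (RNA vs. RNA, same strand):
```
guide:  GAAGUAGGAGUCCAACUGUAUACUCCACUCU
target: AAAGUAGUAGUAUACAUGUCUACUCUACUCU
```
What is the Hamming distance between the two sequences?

8

The sequences differ at bases 1, 8, 12, 13, 15, 16, 20, 26 (1-based) — 8 in total.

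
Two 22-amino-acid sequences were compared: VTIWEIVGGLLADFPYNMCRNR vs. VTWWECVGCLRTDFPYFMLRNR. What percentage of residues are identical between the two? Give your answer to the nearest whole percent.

68%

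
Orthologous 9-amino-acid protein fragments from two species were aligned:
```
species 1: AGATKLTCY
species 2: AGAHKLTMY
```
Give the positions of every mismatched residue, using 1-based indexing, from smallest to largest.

Differences at position 4 (T→H), position 8 (C→M).

4, 8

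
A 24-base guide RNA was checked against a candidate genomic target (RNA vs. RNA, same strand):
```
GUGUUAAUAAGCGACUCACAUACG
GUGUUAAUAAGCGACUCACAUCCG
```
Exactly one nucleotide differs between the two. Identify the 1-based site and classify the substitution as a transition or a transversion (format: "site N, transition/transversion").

site 22, transversion

The sequences differ only at site 22: A→C (purine→pyrimidine), a transversion.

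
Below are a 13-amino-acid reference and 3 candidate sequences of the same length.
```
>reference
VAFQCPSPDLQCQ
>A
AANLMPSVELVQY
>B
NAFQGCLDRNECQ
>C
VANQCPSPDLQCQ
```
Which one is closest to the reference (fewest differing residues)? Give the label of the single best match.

C

A differs at 9 residues; B differs at 8 residues; C differs at 1 residue. The closest is C.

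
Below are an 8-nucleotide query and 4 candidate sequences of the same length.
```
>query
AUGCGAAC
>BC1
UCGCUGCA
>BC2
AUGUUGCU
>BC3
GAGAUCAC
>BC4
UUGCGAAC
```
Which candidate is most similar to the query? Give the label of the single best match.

BC4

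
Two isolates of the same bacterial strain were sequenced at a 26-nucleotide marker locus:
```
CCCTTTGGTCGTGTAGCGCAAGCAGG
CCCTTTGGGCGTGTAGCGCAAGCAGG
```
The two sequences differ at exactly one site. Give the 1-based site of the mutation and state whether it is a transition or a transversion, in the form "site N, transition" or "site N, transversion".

site 9, transversion

Site 9 changes T→G. T is a pyrimidine and G is a purine, so this is a transversion.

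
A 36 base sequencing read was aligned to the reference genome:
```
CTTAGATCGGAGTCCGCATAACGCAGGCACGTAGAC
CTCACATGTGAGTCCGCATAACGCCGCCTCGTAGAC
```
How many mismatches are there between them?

7

Mismatches (1-based): position 3: T→C; position 5: G→C; position 8: C→G; position 9: G→T; position 25: A→C; position 27: G→C; position 29: A→T.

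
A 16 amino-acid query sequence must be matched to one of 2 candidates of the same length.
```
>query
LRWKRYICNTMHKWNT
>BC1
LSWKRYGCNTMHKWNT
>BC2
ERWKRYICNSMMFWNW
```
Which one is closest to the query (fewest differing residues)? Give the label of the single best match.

BC1

Hamming distances to query — BC1: 2; BC2: 5.
Smallest is BC1 with 2 mismatches.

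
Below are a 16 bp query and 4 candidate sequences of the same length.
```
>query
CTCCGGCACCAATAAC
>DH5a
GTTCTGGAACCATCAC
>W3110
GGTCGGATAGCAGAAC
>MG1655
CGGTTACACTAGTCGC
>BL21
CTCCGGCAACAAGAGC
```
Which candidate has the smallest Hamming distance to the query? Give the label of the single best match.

BL21

Hamming distances to query — DH5a: 7; W3110: 9; MG1655: 9; BL21: 3.
Smallest is BL21 with 3 mismatches.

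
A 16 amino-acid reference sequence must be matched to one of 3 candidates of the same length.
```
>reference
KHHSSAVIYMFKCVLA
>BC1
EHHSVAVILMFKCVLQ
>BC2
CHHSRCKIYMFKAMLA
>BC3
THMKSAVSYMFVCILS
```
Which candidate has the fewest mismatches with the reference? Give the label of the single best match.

Hamming distances to reference — BC1: 4; BC2: 6; BC3: 7.
Smallest is BC1 with 4 mismatches.

BC1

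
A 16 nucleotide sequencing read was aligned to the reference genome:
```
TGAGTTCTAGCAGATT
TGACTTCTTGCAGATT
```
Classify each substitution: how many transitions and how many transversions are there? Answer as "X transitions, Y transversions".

Mismatches (1-based):
site 4: G→C (purine→pyrimidine, transversion)
site 9: A→T (purine→pyrimidine, transversion)

0 transitions, 2 transversions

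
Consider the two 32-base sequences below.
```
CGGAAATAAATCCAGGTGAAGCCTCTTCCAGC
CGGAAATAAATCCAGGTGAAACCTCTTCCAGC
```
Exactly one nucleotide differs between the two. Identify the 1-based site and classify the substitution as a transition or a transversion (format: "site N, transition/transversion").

The sequences differ only at site 21: G→A (purine→purine), a transition.

site 21, transition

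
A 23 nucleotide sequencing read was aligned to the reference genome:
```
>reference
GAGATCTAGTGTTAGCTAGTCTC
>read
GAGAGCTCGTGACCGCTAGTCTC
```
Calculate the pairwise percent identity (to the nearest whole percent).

78%

5 positions differ (5, 8, 12, 13, 14), so 18 of 23 match: 18/23 = 78.26%.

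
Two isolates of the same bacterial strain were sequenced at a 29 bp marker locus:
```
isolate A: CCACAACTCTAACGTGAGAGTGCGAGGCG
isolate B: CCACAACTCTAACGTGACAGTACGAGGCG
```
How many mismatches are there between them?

Mismatches (1-based): base 18: G→C; base 22: G→A.

2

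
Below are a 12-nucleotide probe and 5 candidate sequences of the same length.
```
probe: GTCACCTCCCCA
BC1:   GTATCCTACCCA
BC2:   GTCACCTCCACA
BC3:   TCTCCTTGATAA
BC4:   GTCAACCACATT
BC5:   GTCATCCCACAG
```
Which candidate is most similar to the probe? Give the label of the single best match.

BC1 differs at 3 sites; BC2 differs at 1 site; BC3 differs at 9 sites; BC4 differs at 6 sites; BC5 differs at 5 sites. The closest is BC2.

BC2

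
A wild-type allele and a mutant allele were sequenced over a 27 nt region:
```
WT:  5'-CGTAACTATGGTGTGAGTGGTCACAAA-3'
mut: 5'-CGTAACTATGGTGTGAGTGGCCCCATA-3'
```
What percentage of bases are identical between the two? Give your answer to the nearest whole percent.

89%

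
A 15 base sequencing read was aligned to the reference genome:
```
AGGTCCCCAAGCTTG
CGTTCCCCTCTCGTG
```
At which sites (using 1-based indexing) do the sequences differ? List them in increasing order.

1, 3, 9, 10, 11, 13

Differences at site 1 (A→C), site 3 (G→T), site 9 (A→T), site 10 (A→C), site 11 (G→T), site 13 (T→G).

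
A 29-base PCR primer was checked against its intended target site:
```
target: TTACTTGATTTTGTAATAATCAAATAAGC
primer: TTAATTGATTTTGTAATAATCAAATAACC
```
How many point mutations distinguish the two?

2

The sequences differ at sites 4, 28 (1-based) — 2 in total.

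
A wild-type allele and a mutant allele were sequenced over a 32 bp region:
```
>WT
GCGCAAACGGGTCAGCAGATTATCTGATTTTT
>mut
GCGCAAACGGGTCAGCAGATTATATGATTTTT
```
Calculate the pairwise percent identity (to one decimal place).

96.9%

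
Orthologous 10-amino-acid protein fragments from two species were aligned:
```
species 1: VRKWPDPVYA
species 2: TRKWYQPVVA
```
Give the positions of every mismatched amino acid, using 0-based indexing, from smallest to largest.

Differences at position 0 (V→T), position 4 (P→Y), position 5 (D→Q), position 8 (Y→V).

0, 4, 5, 8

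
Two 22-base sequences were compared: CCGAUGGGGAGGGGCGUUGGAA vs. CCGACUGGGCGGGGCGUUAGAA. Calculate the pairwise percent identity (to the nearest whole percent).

Mismatches at positions 5, 6, 10, 19 (1-based): 4 of 22.
Identical positions: 18/22 = 81.82% → 82%.

82%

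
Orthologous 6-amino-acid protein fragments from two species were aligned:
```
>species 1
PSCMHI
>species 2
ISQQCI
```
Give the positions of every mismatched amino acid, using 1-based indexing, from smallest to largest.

1, 3, 4, 5

Differences at position 1 (P→I), position 3 (C→Q), position 4 (M→Q), position 5 (H→C).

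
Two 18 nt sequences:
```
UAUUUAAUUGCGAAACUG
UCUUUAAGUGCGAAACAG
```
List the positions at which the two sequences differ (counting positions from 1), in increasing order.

2, 8, 17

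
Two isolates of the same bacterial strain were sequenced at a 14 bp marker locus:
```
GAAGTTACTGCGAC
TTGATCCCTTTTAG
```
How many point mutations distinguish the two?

10

Comparing position by position, 10 positions differ: 1 (G/T), 2 (A/T), 3 (A/G), 4 (G/A), 6 (T/C), 7 (A/C), 10 (G/T), 11 (C/T), 12 (G/T), 14 (C/G).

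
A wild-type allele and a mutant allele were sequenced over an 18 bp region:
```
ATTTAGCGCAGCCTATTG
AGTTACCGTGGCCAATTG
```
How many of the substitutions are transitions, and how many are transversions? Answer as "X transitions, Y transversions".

2 transitions, 3 transversions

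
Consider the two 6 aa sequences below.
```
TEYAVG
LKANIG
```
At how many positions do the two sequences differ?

5

The sequences differ at positions 1, 2, 3, 4, 5 (1-based) — 5 in total.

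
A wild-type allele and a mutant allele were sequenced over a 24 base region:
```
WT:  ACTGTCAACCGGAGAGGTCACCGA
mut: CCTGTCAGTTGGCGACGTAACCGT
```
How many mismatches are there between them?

Comparing position by position, 8 bases differ: 1 (A/C), 8 (A/G), 9 (C/T), 10 (C/T), 13 (A/C), 16 (G/C), 19 (C/A), 24 (A/T).

8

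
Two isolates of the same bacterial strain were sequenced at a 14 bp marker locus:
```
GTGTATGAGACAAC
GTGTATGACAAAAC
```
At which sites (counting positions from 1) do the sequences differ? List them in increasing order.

Differences at site 9 (G→C), site 11 (C→A).

9, 11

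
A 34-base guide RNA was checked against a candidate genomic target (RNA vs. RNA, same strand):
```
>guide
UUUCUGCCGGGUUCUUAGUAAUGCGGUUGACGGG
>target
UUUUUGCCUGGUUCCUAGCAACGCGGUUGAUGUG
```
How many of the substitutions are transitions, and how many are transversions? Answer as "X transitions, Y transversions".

5 transitions, 2 transversions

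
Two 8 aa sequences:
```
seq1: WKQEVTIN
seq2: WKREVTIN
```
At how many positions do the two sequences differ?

The sequences differ at positions 3 (1-based) — 1 in total.

1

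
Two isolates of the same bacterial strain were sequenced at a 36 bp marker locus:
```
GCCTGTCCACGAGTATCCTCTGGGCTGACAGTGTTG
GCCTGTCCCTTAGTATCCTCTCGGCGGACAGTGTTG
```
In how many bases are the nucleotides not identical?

5

Mismatches (1-based): base 9: A→C; base 10: C→T; base 11: G→T; base 22: G→C; base 26: T→G.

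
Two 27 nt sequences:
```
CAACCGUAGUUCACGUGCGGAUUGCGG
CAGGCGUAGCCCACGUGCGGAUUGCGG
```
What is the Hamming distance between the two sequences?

4

Mismatches (1-based): site 3: A→G; site 4: C→G; site 10: U→C; site 11: U→C.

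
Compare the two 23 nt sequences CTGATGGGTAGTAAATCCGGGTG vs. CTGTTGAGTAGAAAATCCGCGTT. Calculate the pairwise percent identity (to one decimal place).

78.3%

Mismatches at positions 4, 7, 12, 20, 23 (1-based): 5 of 23.
Identical positions: 18/23 = 78.26% → 78.3%.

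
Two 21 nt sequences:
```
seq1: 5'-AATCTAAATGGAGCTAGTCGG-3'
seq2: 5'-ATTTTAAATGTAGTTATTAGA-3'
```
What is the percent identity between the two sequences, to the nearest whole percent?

67%

7 positions differ (2, 4, 11, 14, 17, 19, 21), so 14 of 21 match: 14/21 = 66.67%.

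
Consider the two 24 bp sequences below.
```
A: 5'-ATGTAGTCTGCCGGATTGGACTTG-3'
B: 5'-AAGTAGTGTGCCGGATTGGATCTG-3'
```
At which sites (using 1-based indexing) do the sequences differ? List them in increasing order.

2, 8, 21, 22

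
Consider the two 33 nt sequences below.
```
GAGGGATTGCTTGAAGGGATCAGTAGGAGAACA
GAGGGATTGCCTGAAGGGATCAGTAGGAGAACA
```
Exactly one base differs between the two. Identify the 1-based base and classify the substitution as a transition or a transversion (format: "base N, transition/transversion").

base 11, transition

The sequences differ only at base 11: T→C (pyrimidine→pyrimidine), a transition.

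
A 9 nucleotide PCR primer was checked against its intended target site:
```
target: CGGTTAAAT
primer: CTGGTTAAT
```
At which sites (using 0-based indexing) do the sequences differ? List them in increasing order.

1, 3, 5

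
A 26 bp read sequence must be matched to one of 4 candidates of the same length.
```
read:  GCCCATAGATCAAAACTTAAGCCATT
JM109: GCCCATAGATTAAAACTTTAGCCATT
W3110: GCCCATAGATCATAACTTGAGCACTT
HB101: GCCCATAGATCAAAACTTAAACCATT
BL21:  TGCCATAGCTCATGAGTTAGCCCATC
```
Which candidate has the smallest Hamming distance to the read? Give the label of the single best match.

HB101

Hamming distances to read — JM109: 2; W3110: 4; HB101: 1; BL21: 9.
Smallest is HB101 with 1 mismatch.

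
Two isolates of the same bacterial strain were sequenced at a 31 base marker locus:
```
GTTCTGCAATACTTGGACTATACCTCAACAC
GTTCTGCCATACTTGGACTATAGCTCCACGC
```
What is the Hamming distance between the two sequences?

Mismatches (1-based): site 8: A→C; site 23: C→G; site 27: A→C; site 30: A→G.

4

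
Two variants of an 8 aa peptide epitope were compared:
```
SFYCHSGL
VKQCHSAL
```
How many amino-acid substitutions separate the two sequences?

The sequences differ at positions 1, 2, 3, 7 (1-based) — 4 in total.

4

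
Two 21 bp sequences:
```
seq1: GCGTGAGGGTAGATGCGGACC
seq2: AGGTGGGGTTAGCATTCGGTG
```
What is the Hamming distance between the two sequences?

Comparing position by position, 12 bases differ: 1 (G/A), 2 (C/G), 6 (A/G), 9 (G/T), 13 (A/C), 14 (T/A), 15 (G/T), 16 (C/T), 17 (G/C), 19 (A/G), 20 (C/T), 21 (C/G).

12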